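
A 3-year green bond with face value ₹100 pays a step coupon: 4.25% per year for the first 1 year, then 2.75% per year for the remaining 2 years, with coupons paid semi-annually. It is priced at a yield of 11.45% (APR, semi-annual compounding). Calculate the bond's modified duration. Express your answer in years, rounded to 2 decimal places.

Periodic yield y = 0.05725. First find Macaulay duration:
  t   CF        PV=CF/(1+0.05725)^t    t·PV
  1        2.125         2.0099         2.0099
  2        2.125         1.9011         3.8022
  3        1.375         1.1635         3.4905
  4        1.375         1.1005         4.4020
  5        1.375         1.0409         5.2046
  6      101.375        72.5880       435.5279
  Σ                     79.8039       454.4371
P = 79.8039; Macaulay duration = 454.4371 / 79.8039 = 5.69442 half-year periods = 2.84721 years.
Modified duration = D_Mac / (1 + y) = 2.84721 / 1.05725 = 2.69303 years.

2.69 years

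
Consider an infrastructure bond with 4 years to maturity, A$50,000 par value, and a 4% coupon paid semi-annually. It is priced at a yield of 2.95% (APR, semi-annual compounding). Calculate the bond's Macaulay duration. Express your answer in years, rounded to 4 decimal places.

Periodic yield y = 0.01475. Discount each cash flow and weight by its period:
  t   CF        PV=CF/(1+0.01475)^t    t·PV
  1     1,000.00       985.4644       985.4644
  2     1,000.00       971.1401     1,942.2802
  3     1,000.00       957.0240     2,871.0719
  4     1,000.00       943.1131     3,772.4522
  5     1,000.00       929.4043     4,647.0217
  6     1,000.00       915.8949     5,495.3694
  7     1,000.00       902.5818     6,318.0727
  8    51,000.00    45,362.5747   362,900.5974
  Σ                 51,967.1973   388,932.3300
Price P = Σ PV = 51,967.1973.
Macaulay duration = Σ(t·PV) / P = 388,932.3300 / 51,967.1973 = 7.48419 half-year periods.
In years: 7.48419 / 2 = 3.74209 years.

3.7421 years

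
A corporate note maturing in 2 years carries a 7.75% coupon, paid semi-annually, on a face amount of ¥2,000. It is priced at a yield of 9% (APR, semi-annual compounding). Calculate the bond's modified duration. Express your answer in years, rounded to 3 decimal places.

1.808 years

Periodic yield y = 0.045. First find Macaulay duration:
  t   CF        PV=CF/(1+0.045)^t    t·PV
  1        77.50        74.1627        74.1627
  2        77.50        70.9691       141.9381
  3        77.50        67.9130       203.7390
  4     2,077.50     1,742.1112     6,968.4448
  Σ                  1,955.1559     7,388.2845
P = 1,955.1559; Macaulay duration = 7,388.2845 / 1,955.1559 = 3.77887 half-year periods = 1.88944 years.
Modified duration = D_Mac / (1 + y) = 1.88944 / 1.045 = 1.80807 years.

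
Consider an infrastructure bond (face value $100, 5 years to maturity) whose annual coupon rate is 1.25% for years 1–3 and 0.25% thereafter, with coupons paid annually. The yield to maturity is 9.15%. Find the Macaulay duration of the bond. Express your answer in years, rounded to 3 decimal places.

4.856 years

Periodic yield y = 0.0915. Discount each cash flow and weight by its year:
  t   CF        PV=CF/(1+0.0915)^t    t·PV
  1         1.25         1.1452         1.1452
  2         1.25         1.0492         2.0984
  3         1.25         0.9613         2.8838
  4         0.25         0.1761         0.7045
  5       100.25        64.7091       323.5457
  Σ                     68.0410       330.3777
Price P = Σ PV = 68.0410.
Macaulay duration = Σ(t·PV) / P = 330.3777 / 68.0410 = 4.85557 years.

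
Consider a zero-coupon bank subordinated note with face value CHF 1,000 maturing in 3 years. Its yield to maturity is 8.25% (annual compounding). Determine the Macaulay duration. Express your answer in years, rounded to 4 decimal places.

A zero-coupon bond has a single cash flow at maturity, so its Macaulay duration equals its maturity: 3 years.

3.0000 years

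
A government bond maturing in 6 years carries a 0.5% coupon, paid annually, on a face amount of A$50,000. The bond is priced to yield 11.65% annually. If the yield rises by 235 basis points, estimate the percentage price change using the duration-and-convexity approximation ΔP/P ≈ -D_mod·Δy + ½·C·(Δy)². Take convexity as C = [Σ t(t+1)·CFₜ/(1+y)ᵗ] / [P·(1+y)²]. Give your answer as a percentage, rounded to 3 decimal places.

With y = 0.1165:
  t   CF        PV=CF/(1+0.1165)^t    t·PV        t(t+1)·PV
  1       250.00       223.9140       223.9140         447.8280
  2       250.00       200.5499       401.0999       1,203.2997
  3       250.00       179.6238       538.8713       2,155.4853
  4       250.00       160.8811       643.5245       3,217.6225
  5       250.00       144.0942       720.4708       4,322.8247
  6    50,250.00    25,940.8201   155,644.9205   1,089,514.4437
  Σ                 26,849.8831   158,172.8011   1,100,861.5040
P = 26,849.8831; D_Mac = 5.89101 yrs; D_mod = 5.27631 yrs; C = 32.89068.
Duration effect: -5.27631 × (+0.0235) = -0.123993
Convexity effect: 0.5 × 32.89068 × (0.0235)² = +0.0090819
ΔP/P ≈ -0.123993 + 0.0090819 = -0.114911 = -11.4911%.

-11.491%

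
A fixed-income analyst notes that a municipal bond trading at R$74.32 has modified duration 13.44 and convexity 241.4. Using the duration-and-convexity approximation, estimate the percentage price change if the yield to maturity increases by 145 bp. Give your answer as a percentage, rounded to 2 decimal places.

-16.95%

Duration effect: -D_mod·Δy = -13.44 × (+0.0145) = -0.194880
Convexity effect: ½·C·(Δy)² = 0.5 × 241.4 × (0.0145)² = +0.025377175
ΔP/P ≈ -0.194880 + 0.025377175 = -0.169502825
= -16.9502825%.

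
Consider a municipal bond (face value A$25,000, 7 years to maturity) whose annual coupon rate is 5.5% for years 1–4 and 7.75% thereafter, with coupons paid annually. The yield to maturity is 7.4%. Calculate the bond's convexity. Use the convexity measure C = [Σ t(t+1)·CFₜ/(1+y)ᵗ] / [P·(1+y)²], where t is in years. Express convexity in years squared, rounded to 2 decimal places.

38.71

With y = 0.074:
  t   CF        PV=CF/(1+0.074)^t    t·PV        t(t+1)·PV
  1     1,375.00     1,280.2607     1,280.2607       2,560.5214
  2     1,375.00     1,192.0491     2,384.0982       7,152.2945
  3     1,375.00     1,109.9153     3,329.7460      13,318.9841
  4     1,375.00     1,033.4407     4,133.7629      20,668.8145
  5     1,937.50     1,355.8770     6,779.3852      40,676.3110
  6     1,937.50     1,262.4553     7,574.7320      53,023.1242
  7    26,937.50    16,342.8321   114,399.8244     915,198.5955
  Σ                 23,576.8303   139,881.8094   1,052,598.6452
P = 23,576.8303.
Convexity = Σ t(t+1)·PV / [P·(1+y)²] = 1,052,598.6452 / (23,576.8303 × 1.153476) = 38.70516.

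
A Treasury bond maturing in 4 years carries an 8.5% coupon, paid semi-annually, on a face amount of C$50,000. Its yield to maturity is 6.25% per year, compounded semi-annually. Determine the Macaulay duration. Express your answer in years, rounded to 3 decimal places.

Periodic yield y = 0.03125. Discount each cash flow and weight by its period:
  t   CF        PV=CF/(1+0.03125)^t    t·PV
  1     2,125.00     2,060.6061     2,060.6061
  2     2,125.00     1,998.1635     3,996.3269
  3     2,125.00     1,937.6130     5,812.8391
  4     2,125.00     1,878.8975     7,515.5900
  5     2,125.00     1,821.9612     9,109.8061
  6     2,125.00     1,766.7503    10,600.5016
  7     2,125.00     1,713.2124    11,992.4866
  8    52,125.00    40,750.6345   326,005.0762
  Σ                 53,927.8384   377,093.2326
Price P = Σ PV = 53,927.8384.
Macaulay duration = Σ(t·PV) / P = 377,093.2326 / 53,927.8384 = 6.99255 half-year periods.
In years: 6.99255 / 2 = 3.49628 years.

3.496 years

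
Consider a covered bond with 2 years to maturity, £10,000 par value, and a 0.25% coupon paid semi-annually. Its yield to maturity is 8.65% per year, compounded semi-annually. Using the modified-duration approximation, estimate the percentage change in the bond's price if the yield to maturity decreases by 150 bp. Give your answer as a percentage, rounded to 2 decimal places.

+2.87%

Periodic yield y = 0.04325. Modified duration first:
  t   CF        PV=CF/(1+0.04325)^t    t·PV
  1        12.50        11.9818        11.9818
  2        12.50        11.4851        22.9701
  3        12.50        11.0089        33.0268
  4    10,012.50     8,452.5735    33,810.2940
  Σ                  8,487.0493    33,878.2726
P = 8,487.0493; D_Mac = 3.99176 half-year periods = 1.99588 yrs; D_mod = 1.99588/(1+0.04325) = 1.91314 yrs.
ΔP/P ≈ -D_mod · Δy = -1.91314 × (-0.015) = +0.028697 = +2.8697%.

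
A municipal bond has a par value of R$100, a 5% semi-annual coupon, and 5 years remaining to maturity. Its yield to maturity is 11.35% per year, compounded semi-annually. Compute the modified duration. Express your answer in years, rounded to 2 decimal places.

Periodic yield y = 0.05675. First find Macaulay duration:
  t   CF        PV=CF/(1+0.05675)^t    t·PV
  1         2.50         2.3657         2.3657
  2         2.50         2.2387         4.4774
  3         2.50         2.1185         6.3554
  4         2.50         2.0047         8.0188
  5         2.50         1.8970         9.4852
  6         2.50         1.7952        10.7710
  7         2.50         1.6988        11.8914
  8         2.50         1.6075        12.8603
  9         2.50         1.5212        13.6909
  10      102.50        59.0203       590.2028
  Σ                     76.2677       670.1191
P = 76.2677; Macaulay duration = 670.1191 / 76.2677 = 8.78641 half-year periods = 4.39321 years.
Modified duration = D_Mac / (1 + y) = 4.39321 / 1.05675 = 4.15728 years.

4.16 years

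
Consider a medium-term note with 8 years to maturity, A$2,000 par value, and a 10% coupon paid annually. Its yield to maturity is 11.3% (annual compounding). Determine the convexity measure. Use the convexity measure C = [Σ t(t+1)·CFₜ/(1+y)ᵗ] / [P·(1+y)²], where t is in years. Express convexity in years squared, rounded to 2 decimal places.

37.24

With y = 0.113:
  t   CF        PV=CF/(1+0.113)^t    t·PV        t(t+1)·PV
  1       200.00       179.6945       179.6945         359.3890
  2       200.00       161.4506       322.9012         968.7036
  3       200.00       145.0589       435.1768       1,740.7073
  4       200.00       130.3315       521.3259       2,606.6297
  5       200.00       117.0993       585.4963       3,512.9780
  6       200.00       105.2105       631.2629       4,418.8402
  7       200.00        94.5287       661.7011       5,293.6092
  8     2,200.00       934.2463     7,473.9700      67,265.7304
  Σ                  1,867.6203    10,811.5289      86,166.5874
P = 1,867.6203.
Convexity = Σ t(t+1)·PV / [P·(1+y)²] = 86,166.5874 / (1,867.6203 × 1.238769) = 37.24431.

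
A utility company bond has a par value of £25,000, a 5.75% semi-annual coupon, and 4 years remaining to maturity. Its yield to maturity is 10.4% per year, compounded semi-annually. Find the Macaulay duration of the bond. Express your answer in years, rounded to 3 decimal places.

Periodic yield y = 0.052. Discount each cash flow and weight by its period:
  t   CF        PV=CF/(1+0.052)^t    t·PV
  1       718.75       683.2224       683.2224
  2       718.75       649.4510     1,298.9020
  3       718.75       617.3488     1,852.0465
  4       718.75       586.8335     2,347.3340
  5       718.75       557.8265     2,789.1326
  6       718.75       530.2533     3,181.5201
  7       718.75       504.0431     3,528.3017
  8    25,718.75    17,144.4650   137,155.7203
  Σ                 21,273.4438   152,836.1797
Price P = Σ PV = 21,273.4438.
Macaulay duration = Σ(t·PV) / P = 152,836.1797 / 21,273.4438 = 7.18436 half-year periods.
In years: 7.18436 / 2 = 3.59218 years.

3.592 years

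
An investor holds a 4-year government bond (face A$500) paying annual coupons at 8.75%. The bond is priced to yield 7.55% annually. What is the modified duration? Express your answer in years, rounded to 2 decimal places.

3.30 years

Periodic yield y = 0.0755. First find Macaulay duration:
  t   CF        PV=CF/(1+0.0755)^t    t·PV
  1        43.75        40.6788        40.6788
  2        43.75        37.8231        75.6462
  3        43.75        35.1679       105.5038
  4       543.75       406.4037     1,625.6146
  Σ                    520.0735     1,847.4434
P = 520.0735; Macaulay duration = 1,847.4434 / 520.0735 = 3.55227 years.
Modified duration = D_Mac / (1 + y) = 3.55227 / 1.0755 = 3.30290 years.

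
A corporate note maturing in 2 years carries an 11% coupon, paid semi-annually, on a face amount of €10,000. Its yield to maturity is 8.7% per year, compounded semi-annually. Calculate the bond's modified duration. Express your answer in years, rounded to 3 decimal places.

Periodic yield y = 0.0435. First find Macaulay duration:
  t   CF        PV=CF/(1+0.0435)^t    t·PV
  1       550.00       527.0724       527.0724
  2       550.00       505.1005     1,010.2010
  3       550.00       484.0445     1,452.1336
  4    10,550.00     8,897.8001    35,591.2005
  Σ                 10,414.0175    38,580.6075
P = 10,414.0175; Macaulay duration = 38,580.6075 / 10,414.0175 = 3.70468 half-year periods = 1.85234 years.
Modified duration = D_Mac / (1 + y) = 1.85234 / 1.0435 = 1.77512 years.

1.775 years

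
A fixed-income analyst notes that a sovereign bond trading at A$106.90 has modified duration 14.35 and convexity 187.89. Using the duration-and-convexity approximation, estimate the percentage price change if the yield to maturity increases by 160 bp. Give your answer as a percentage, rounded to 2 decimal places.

Duration effect: -D_mod·Δy = -14.35 × (+0.016) = -0.229600
Convexity effect: ½·C·(Δy)² = 0.5 × 187.89 × (0.016)² = +0.02404992
ΔP/P ≈ -0.229600 + 0.02404992 = -0.20555008
= -20.555008%.

-20.56%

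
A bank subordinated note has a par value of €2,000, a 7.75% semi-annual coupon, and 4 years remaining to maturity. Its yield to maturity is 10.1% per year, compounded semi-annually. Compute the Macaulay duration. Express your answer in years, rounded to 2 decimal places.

Periodic yield y = 0.0505. Discount each cash flow and weight by its period:
  t   CF        PV=CF/(1+0.0505)^t    t·PV
  1        77.50        73.7744        73.7744
  2        77.50        70.2279       140.4558
  3        77.50        66.8519       200.5556
  4        77.50        63.6381       254.5526
  5        77.50        60.5789       302.8945
  6        77.50        57.6667       346.0004
  7        77.50        54.8946       384.2619
  8     2,077.50     1,400.7885    11,206.3083
  Σ                  1,848.4210    12,908.8035
Price P = Σ PV = 1,848.4210.
Macaulay duration = Σ(t·PV) / P = 12,908.8035 / 1,848.4210 = 6.98369 half-year periods.
In years: 6.98369 / 2 = 3.49185 years.

3.49 years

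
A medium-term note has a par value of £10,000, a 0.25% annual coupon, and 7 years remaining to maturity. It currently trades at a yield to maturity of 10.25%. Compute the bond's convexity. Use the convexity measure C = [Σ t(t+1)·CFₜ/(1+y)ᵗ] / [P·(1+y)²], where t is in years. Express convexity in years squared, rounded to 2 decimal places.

45.39

With y = 0.1025:
  t   CF        PV=CF/(1+0.1025)^t    t·PV        t(t+1)·PV
  1        25.00        22.6757        22.6757          45.3515
  2        25.00        20.5676        41.1351         123.4054
  3        25.00        18.6554        55.9662         223.8646
  4        25.00        16.9210        67.6839         338.4197
  5        25.00        15.3478        76.7392         460.4349
  6        25.00        13.9209        83.5256         584.6793
  7    10,025.00     5,063.3062    35,443.1436     283,545.1488
  Σ                  5,171.3947    35,790.8693     285,321.3042
P = 5,171.3947.
Convexity = Σ t(t+1)·PV / [P·(1+y)²] = 285,321.3042 / (5,171.3947 × 1.215506) = 45.39096.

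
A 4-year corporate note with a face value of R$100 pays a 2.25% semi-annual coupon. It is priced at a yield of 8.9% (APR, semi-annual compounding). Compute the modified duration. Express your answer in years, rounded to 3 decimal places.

Periodic yield y = 0.0445. First find Macaulay duration:
  t   CF        PV=CF/(1+0.0445)^t    t·PV
  1        1.125         1.0771         1.0771
  2        1.125         1.0312         2.0624
  3        1.125         0.9873         2.9618
  4        1.125         0.9452         3.7808
  5        1.125         0.9049         4.5246
  6        1.125         0.8664         5.1982
  7        1.125         0.8295         5.8062
  8      101.125        71.3824       571.0590
  Σ                     78.0238       596.4699
P = 78.0238; Macaulay duration = 596.4699 / 78.0238 = 7.64472 half-year periods = 3.82236 years.
Modified duration = D_Mac / (1 + y) = 3.82236 / 1.0445 = 3.65951 years.

3.660 years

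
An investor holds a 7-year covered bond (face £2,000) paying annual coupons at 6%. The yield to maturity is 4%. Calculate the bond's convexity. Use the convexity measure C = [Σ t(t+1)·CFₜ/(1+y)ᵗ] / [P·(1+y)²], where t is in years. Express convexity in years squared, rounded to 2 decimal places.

With y = 0.04:
  t   CF        PV=CF/(1+0.04)^t    t·PV        t(t+1)·PV
  1       120.00       115.3846       115.3846         230.7692
  2       120.00       110.9467       221.8935         665.6805
  3       120.00       106.6796       320.0387       1,280.1548
  4       120.00       102.5765       410.3060       2,051.5301
  5       120.00        98.6313       493.1563       2,958.9376
  6       120.00        94.8377       569.0265       3,983.1852
  7     2,120.00     1,611.0258    11,277.1803      90,217.4428
  Σ                  2,240.0822    13,406.9859     101,387.7001
P = 2,240.0822.
Convexity = Σ t(t+1)·PV / [P·(1+y)²] = 101,387.7001 / (2,240.0822 × 1.081600) = 41.84607.

41.85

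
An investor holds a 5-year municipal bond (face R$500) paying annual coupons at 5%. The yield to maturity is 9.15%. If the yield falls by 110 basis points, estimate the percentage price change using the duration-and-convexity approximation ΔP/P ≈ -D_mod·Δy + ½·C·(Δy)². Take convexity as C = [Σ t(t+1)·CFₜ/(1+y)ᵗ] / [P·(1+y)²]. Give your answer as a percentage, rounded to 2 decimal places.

With y = 0.0915:
  t   CF        PV=CF/(1+0.0915)^t    t·PV        t(t+1)·PV
  1        25.00        22.9043        22.9043          45.8085
  2        25.00        20.9842        41.9684         125.9052
  3        25.00        19.2251        57.6753         230.7013
  4        25.00        17.6135        70.4539         352.2695
  5       525.00       338.8758     1,694.3792      10,166.2751
  Σ                    419.6029     1,887.3811      10,920.9597
P = 419.6029; D_Mac = 4.49802 yrs; D_mod = 4.12095 yrs; C = 21.84615.
Duration effect: -4.12095 × (-0.011) = +0.045330
Convexity effect: 0.5 × 21.84615 × (-0.011)² = +0.0013217
ΔP/P ≈ +0.045330 + 0.0013217 = +0.046652 = +4.6652%.

+4.67%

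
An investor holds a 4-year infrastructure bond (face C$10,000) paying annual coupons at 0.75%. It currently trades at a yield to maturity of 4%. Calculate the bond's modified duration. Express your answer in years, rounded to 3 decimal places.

3.800 years

Periodic yield y = 0.04. First find Macaulay duration:
  t   CF        PV=CF/(1+0.04)^t    t·PV
  1        75.00        72.1154        72.1154
  2        75.00        69.3417       138.6834
  3        75.00        66.6747       200.0242
  4    10,075.00     8,612.1522    34,448.6089
  Σ                  8,820.2841    34,859.4319
P = 8,820.2841; Macaulay duration = 34,859.4319 / 8,820.2841 = 3.95219 years.
Modified duration = D_Mac / (1 + y) = 3.95219 / 1.04 = 3.80018 years.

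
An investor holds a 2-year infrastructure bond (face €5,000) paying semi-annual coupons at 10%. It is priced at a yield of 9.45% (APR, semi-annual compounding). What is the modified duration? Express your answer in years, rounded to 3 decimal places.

1.778 years

Periodic yield y = 0.04725. First find Macaulay duration:
  t   CF        PV=CF/(1+0.04725)^t    t·PV
  1       250.00       238.7205       238.7205
  2       250.00       227.9498       455.8997
  3       250.00       217.6652       652.9955
  4     5,250.00     4,364.7345    17,458.9378
  Σ                  5,049.0699    18,806.5534
P = 5,049.0699; Macaulay duration = 18,806.5534 / 5,049.0699 = 3.72476 half-year periods = 1.86238 years.
Modified duration = D_Mac / (1 + y) = 1.86238 / 1.04725 = 1.77835 years.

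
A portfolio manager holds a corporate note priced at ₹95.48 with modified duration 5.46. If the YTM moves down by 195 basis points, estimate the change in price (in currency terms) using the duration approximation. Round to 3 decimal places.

Duration approximation: ΔP/P ≈ -D_mod · Δy = -5.46 × (-0.0195) = +0.106470.
ΔP ≈ 95.48 × (+0.106470) = +10.1657556.

+₹10.166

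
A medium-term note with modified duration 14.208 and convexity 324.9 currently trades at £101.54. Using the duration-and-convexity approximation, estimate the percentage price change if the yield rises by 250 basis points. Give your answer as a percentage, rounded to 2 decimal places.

Duration effect: -D_mod·Δy = -14.208 × (+0.025) = -0.355200
Convexity effect: ½·C·(Δy)² = 0.5 × 324.9 × (0.025)² = +0.10153125
ΔP/P ≈ -0.355200 + 0.10153125 = -0.25366875
= -25.366875%.

-25.37%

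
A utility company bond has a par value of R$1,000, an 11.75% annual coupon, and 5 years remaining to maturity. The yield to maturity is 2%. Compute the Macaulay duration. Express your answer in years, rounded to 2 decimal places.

4.23 years

Periodic yield y = 0.02. Discount each cash flow and weight by its year:
  t   CF        PV=CF/(1+0.02)^t    t·PV
  1       117.50       115.1961       115.1961
  2       117.50       112.9373       225.8747
  3       117.50       110.7229       332.1686
  4       117.50       108.5518       434.2074
  5     1,117.50     1,012.1542     5,060.7709
  Σ                  1,459.5623     6,168.2176
Price P = Σ PV = 1,459.5623.
Macaulay duration = Σ(t·PV) / P = 6,168.2176 / 1,459.5623 = 4.22607 years.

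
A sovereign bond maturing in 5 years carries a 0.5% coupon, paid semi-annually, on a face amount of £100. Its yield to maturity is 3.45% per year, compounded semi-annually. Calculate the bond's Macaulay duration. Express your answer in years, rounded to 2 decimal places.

Periodic yield y = 0.01725. Discount each cash flow and weight by its period:
  t   CF        PV=CF/(1+0.01725)^t    t·PV
  1         0.25         0.2458         0.2458
  2         0.25         0.2416         0.4832
  3         0.25         0.2375         0.7125
  4         0.25         0.2335         0.9339
  5         0.25         0.2295         1.1475
  6         0.25         0.2256         1.3537
  7         0.25         0.2218         1.5525
  8         0.25         0.2180         1.7442
  9         0.25         0.2143         1.9290
  10      100.25        84.4904       844.9041
  Σ                     86.5580       855.0064
Price P = Σ PV = 86.5580.
Macaulay duration = Σ(t·PV) / P = 855.0064 / 86.5580 = 9.87784 half-year periods.
In years: 9.87784 / 2 = 4.93892 years.

4.94 years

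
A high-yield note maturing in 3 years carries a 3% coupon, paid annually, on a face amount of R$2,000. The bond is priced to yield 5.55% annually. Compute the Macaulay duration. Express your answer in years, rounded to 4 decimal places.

Periodic yield y = 0.0555. Discount each cash flow and weight by its year:
  t   CF        PV=CF/(1+0.0555)^t    t·PV
  1        60.00        56.8451        56.8451
  2        60.00        53.8561       107.7122
  3     2,060.00     1,751.8322     5,255.4966
  Σ                  1,862.5334     5,420.0539
Price P = Σ PV = 1,862.5334.
Macaulay duration = Σ(t·PV) / P = 5,420.0539 / 1,862.5334 = 2.91004 years.

2.9100 years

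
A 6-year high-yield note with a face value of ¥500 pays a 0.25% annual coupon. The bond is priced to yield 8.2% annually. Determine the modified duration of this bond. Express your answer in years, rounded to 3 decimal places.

Periodic yield y = 0.082. First find Macaulay duration:
  t   CF        PV=CF/(1+0.082)^t    t·PV
  1         1.25         1.1553         1.1553
  2         1.25         1.0677         2.1354
  3         1.25         0.9868         2.9604
  4         1.25         0.9120         3.6481
  5         1.25         0.8429         4.2145
  6       501.25       312.3855     1,874.3128
  Σ                    317.3502     1,888.4264
P = 317.3502; Macaulay duration = 1,888.4264 / 317.3502 = 5.95061 years.
Modified duration = D_Mac / (1 + y) = 5.95061 / 1.082 = 5.49964 years.

5.500 years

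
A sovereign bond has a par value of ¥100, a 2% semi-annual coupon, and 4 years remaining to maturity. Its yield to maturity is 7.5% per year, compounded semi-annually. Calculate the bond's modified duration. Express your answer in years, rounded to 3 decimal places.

Periodic yield y = 0.0375. First find Macaulay duration:
  t   CF        PV=CF/(1+0.0375)^t    t·PV
  1         1.00         0.9639         0.9639
  2         1.00         0.9290         1.8580
  3         1.00         0.8954         2.6863
  4         1.00         0.8631         3.4523
  5         1.00         0.8319         4.1594
  6         1.00         0.8018         4.8109
  7         1.00         0.7728         5.4098
  8       101.00        75.2344       601.8753
  Σ                     81.2923       625.2158
P = 81.2923; Macaulay duration = 625.2158 / 81.2923 = 7.69096 half-year periods = 3.84548 years.
Modified duration = D_Mac / (1 + y) = 3.84548 / 1.0375 = 3.70649 years.

3.706 years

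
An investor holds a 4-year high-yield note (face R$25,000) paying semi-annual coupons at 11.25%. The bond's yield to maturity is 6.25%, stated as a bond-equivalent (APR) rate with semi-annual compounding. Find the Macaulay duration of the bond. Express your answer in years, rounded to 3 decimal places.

3.388 years

Periodic yield y = 0.03125. Discount each cash flow and weight by its period:
  t   CF        PV=CF/(1+0.03125)^t    t·PV
  1     1,406.25     1,363.6364     1,363.6364
  2     1,406.25     1,322.3140     2,644.6281
  3     1,406.25     1,282.2439     3,846.7318
  4     1,406.25     1,243.3881     4,973.5522
  5     1,406.25     1,205.7096     6,028.5481
  6     1,406.25     1,169.1730     7,015.0378
  7     1,406.25     1,133.7435     7,936.2044
  8    26,406.25    20,644.0565   165,152.4517
  Σ                 29,364.2649   198,960.7905
Price P = Σ PV = 29,364.2649.
Macaulay duration = Σ(t·PV) / P = 198,960.7905 / 29,364.2649 = 6.77561 half-year periods.
In years: 6.77561 / 2 = 3.38780 years.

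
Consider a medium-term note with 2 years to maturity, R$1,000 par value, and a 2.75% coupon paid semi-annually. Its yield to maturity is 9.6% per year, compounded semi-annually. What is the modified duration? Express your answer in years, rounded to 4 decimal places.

1.8669 years

Periodic yield y = 0.048. First find Macaulay duration:
  t   CF        PV=CF/(1+0.048)^t    t·PV
  1        13.75        13.1202        13.1202
  2        13.75        12.5193        25.0386
  3        13.75        11.9459        35.8377
  4     1,013.75       840.3994     3,361.5976
  Σ                    877.9848     3,435.5942
P = 877.9848; Macaulay duration = 3,435.5942 / 877.9848 = 3.91304 half-year periods = 1.95652 years.
Modified duration = D_Mac / (1 + y) = 1.95652 / 1.048 = 1.86691 years.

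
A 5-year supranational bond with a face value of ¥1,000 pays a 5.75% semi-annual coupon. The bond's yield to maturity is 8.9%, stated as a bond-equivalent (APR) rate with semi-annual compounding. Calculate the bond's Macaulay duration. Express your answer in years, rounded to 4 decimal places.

4.3670 years

Periodic yield y = 0.0445. Discount each cash flow and weight by its period:
  t   CF        PV=CF/(1+0.0445)^t    t·PV
  1        28.75        27.5251        27.5251
  2        28.75        26.3524        52.7049
  3        28.75        25.2297        75.6892
  4        28.75        24.1548        96.6193
  5        28.75        23.1257       115.6287
  6        28.75        22.1405       132.8429
  7        28.75        21.1972       148.3805
  8        28.75        20.2941       162.3530
  9        28.75        19.4295       174.8656
  10    1,028.75       665.6185     6,656.1853
  Σ                    875.0677     7,642.7945
Price P = Σ PV = 875.0677.
Macaulay duration = Σ(t·PV) / P = 7,642.7945 / 875.0677 = 8.73395 half-year periods.
In years: 8.73395 / 2 = 4.36697 years.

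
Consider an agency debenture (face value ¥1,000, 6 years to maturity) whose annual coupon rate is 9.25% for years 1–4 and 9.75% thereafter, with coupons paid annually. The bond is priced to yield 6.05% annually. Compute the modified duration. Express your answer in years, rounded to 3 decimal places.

4.672 years

Periodic yield y = 0.0605. First find Macaulay duration:
  t   CF        PV=CF/(1+0.0605)^t    t·PV
  1        92.50        87.2230        87.2230
  2        92.50        82.2471       164.4941
  3        92.50        77.5550       232.6650
  4        92.50        73.1306       292.5223
  5        97.50        72.6861       363.4304
  6     1,097.50       771.5081     4,629.0486
  Σ                  1,164.3498     5,769.3834
P = 1,164.3498; Macaulay duration = 5,769.3834 / 1,164.3498 = 4.95503 years.
Modified duration = D_Mac / (1 + y) = 4.95503 / 1.0605 = 4.67235 years.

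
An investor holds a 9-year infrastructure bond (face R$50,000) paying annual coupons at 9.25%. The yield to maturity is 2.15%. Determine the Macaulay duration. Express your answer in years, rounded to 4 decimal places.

Periodic yield y = 0.0215. Discount each cash flow and weight by its year:
  t   CF        PV=CF/(1+0.0215)^t    t·PV
  1     4,625.00     4,527.6554     4,527.6554
  2     4,625.00     4,432.3597     8,864.7194
  3     4,625.00     4,339.0697    13,017.2090
  4     4,625.00     4,247.7432    16,990.9728
  5     4,625.00     4,158.3389    20,791.6946
  6     4,625.00     4,070.8164    24,424.8982
  7     4,625.00     3,985.1359    27,895.9516
  8     4,625.00     3,901.2589    31,210.0710
  9    54,625.00    45,107.2251   405,965.0261
  Σ                 78,769.6032   553,688.1980
Price P = Σ PV = 78,769.6032.
Macaulay duration = Σ(t·PV) / P = 553,688.1980 / 78,769.6032 = 7.02921 years.

7.0292 years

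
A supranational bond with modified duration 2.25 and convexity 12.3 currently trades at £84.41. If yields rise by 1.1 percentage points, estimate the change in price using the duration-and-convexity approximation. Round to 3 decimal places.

Duration effect: -D_mod·Δy = -2.25 × (+0.011) = -0.024750
Convexity effect: ½·C·(Δy)² = 0.5 × 12.3 × (0.011)² = +0.00074415
ΔP/P ≈ -0.024750 + 0.00074415 = -0.02400585
ΔP ≈ 84.41 × (-0.02400585) = -2.0263337985.

-£2.026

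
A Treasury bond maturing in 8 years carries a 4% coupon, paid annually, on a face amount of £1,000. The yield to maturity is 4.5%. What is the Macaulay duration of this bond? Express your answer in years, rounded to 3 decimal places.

Periodic yield y = 0.045. Discount each cash flow and weight by its year:
  t   CF        PV=CF/(1+0.045)^t    t·PV
  1        40.00        38.2775        38.2775
  2        40.00        36.6292        73.2584
  3        40.00        35.0519       105.1556
  4        40.00        33.5425       134.1698
  5        40.00        32.0980       160.4902
  6        40.00        30.7158       184.2950
  7        40.00        29.3931       205.7520
  8     1,040.00       731.3125     5,850.5003
  Σ                    967.0206     6,751.8987
Price P = Σ PV = 967.0206.
Macaulay duration = Σ(t·PV) / P = 6,751.8987 / 967.0206 = 6.98217 years.

6.982 years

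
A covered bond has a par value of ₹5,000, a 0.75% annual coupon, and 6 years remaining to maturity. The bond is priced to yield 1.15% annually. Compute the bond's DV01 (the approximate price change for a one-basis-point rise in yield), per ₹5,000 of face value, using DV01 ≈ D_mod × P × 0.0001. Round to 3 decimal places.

₹2.843

Periodic yield y = 0.0115.
  t   CF        PV=CF/(1+0.0115)^t    t·PV
  1        37.50        37.0737        37.0737
  2        37.50        36.6522        73.3043
  3        37.50        36.2354       108.7063
  4        37.50        35.8235       143.2939
  5        37.50        35.4162       177.0809
  6     5,037.50     4,703.4847    28,220.9083
  Σ                  4,884.6856    28,760.3674
P = 4,884.6856; D_Mac = 5.88786 yrs; D_mod = 5.82092 yrs.
DV01 ≈ 5.82092 × 4,884.6856 × 0.0001 = 2.843338.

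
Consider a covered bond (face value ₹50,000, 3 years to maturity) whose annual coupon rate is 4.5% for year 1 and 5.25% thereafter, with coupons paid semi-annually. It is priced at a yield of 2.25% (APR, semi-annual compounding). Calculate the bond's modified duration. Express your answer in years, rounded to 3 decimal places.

Periodic yield y = 0.01125. First find Macaulay duration:
  t   CF        PV=CF/(1+0.01125)^t    t·PV
  1     1,125.00     1,112.4845     1,112.4845
  2     1,125.00     1,100.1083     2,200.2167
  3     1,312.50     1,269.1814     3,807.5443
  4     1,312.50     1,255.0620     5,020.2479
  5     1,312.50     1,241.0996     6,205.4980
  6    51,312.50    47,981.2952   287,887.7710
  Σ                 53,959.2311   306,233.7624
P = 53,959.2311; Macaulay duration = 306,233.7624 / 53,959.2311 = 5.67528 half-year periods = 2.83764 years.
Modified duration = D_Mac / (1 + y) = 2.83764 / 1.01125 = 2.80607 years.

2.806 years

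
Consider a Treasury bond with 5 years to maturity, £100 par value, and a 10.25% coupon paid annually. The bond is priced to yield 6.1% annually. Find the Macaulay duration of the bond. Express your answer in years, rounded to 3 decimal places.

4.223 years

Periodic yield y = 0.061. Discount each cash flow and weight by its year:
  t   CF        PV=CF/(1+0.061)^t    t·PV
  1        10.25         9.6607         9.6607
  2        10.25         9.1053        18.2106
  3        10.25         8.5818        25.7454
  4        10.25         8.0884        32.3536
  5       110.25        81.9977       409.9885
  Σ                    117.4339       495.9587
Price P = Σ PV = 117.4339.
Macaulay duration = Σ(t·PV) / P = 495.9587 / 117.4339 = 4.22330 years.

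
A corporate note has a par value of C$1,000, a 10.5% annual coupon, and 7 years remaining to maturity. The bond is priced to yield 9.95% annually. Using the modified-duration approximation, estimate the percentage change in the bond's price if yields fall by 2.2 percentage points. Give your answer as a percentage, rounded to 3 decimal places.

Periodic yield y = 0.0995. Modified duration first:
  t   CF        PV=CF/(1+0.0995)^t    t·PV
  1       105.00        95.4980        95.4980
  2       105.00        86.8558       173.7116
  3       105.00        78.9957       236.9872
  4       105.00        71.8470       287.3878
  5       105.00        65.3451       326.7256
  6       105.00        59.4317       356.5900
  7     1,105.00       568.8472     3,981.9306
  Σ                  1,026.8204     5,458.8307
P = 1,026.8204; D_Mac = 5.31625 yrs; D_mod = 5.31625/(1+0.0995) = 4.83515 yrs.
ΔP/P ≈ -D_mod · Δy = -4.83515 × (-0.022) = +0.106373 = +10.6373%.

+10.637%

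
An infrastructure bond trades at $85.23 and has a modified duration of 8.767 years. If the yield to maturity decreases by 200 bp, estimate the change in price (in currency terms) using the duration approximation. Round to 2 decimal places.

+$14.94

Duration approximation: ΔP/P ≈ -D_mod · Δy = -8.767 × (-0.02) = +0.175340.
ΔP ≈ 85.23 × (+0.175340) = +14.9442282.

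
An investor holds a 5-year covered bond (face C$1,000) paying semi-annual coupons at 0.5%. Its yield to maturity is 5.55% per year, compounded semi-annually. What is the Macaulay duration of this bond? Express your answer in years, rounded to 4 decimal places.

Periodic yield y = 0.02775. Discount each cash flow and weight by its period:
  t   CF        PV=CF/(1+0.02775)^t    t·PV
  1         2.50         2.4325         2.4325
  2         2.50         2.3668         4.7336
  3         2.50         2.3029         6.9087
  4         2.50         2.2407         8.9629
  5         2.50         2.1802        10.9012
  6         2.50         2.1214        12.7282
  7         2.50         2.0641        14.4486
  8         2.50         2.0084        16.0668
  9         2.50         1.9541        17.5871
  10    1,002.50       762.4468     7,624.4677
  Σ                    782.1179     7,719.2374
Price P = Σ PV = 782.1179.
Macaulay duration = Σ(t·PV) / P = 7,719.2374 / 782.1179 = 9.86966 half-year periods.
In years: 9.86966 / 2 = 4.93483 years.

4.9348 years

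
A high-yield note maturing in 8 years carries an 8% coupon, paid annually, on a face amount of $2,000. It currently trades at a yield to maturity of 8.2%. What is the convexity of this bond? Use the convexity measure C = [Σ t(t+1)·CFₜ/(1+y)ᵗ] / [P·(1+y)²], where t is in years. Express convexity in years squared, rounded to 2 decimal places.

With y = 0.082:
  t   CF        PV=CF/(1+0.082)^t    t·PV        t(t+1)·PV
  1       160.00       147.8743       147.8743         295.7486
  2       160.00       136.6676       273.3351         820.0054
  3       160.00       126.3101       378.9304       1,515.7216
  4       160.00       116.7376       466.9506       2,334.7530
  5       160.00       107.8906       539.4531       3,236.7185
  6       160.00        99.7141       598.2844       4,187.9907
  7       160.00        92.1572       645.1002       5,160.8018
  8     2,160.00     1,149.8354     9,198.6830      82,788.1469
  Σ                  1,977.1869    12,248.6111     100,339.8865
P = 1,977.1869.
Convexity = Σ t(t+1)·PV / [P·(1+y)²] = 100,339.8865 / (1,977.1869 × 1.170724) = 43.34823.

43.35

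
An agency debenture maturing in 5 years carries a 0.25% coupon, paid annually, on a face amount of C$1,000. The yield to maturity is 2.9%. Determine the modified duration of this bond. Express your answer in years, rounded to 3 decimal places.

4.833 years

Periodic yield y = 0.029. First find Macaulay duration:
  t   CF        PV=CF/(1+0.029)^t    t·PV
  1         2.50         2.4295         2.4295
  2         2.50         2.3611         4.7221
  3         2.50         2.2945         6.8836
  4         2.50         2.2299         8.9195
  5     1,002.50       868.9755     4,344.8773
  Σ                    878.2905     4,367.8320
P = 878.2905; Macaulay duration = 4,367.8320 / 878.2905 = 4.97311 years.
Modified duration = D_Mac / (1 + y) = 4.97311 / 1.029 = 4.83295 years.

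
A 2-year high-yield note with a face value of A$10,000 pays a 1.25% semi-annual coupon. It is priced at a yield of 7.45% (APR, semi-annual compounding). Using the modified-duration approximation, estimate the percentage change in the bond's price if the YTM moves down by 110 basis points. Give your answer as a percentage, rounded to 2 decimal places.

+2.10%

Periodic yield y = 0.03725. Modified duration first:
  t   CF        PV=CF/(1+0.03725)^t    t·PV
  1        62.50        60.2555        60.2555
  2        62.50        58.0916       116.1831
  3        62.50        56.0054       168.0161
  4    10,062.50     8,693.0488    34,772.1953
  Σ                  8,867.4013    35,116.6501
P = 8,867.4013; D_Mac = 3.96020 half-year periods = 1.98010 yrs; D_mod = 1.98010/(1+0.03725) = 1.90899 yrs.
ΔP/P ≈ -D_mod · Δy = -1.90899 × (-0.011) = +0.020999 = +2.0999%.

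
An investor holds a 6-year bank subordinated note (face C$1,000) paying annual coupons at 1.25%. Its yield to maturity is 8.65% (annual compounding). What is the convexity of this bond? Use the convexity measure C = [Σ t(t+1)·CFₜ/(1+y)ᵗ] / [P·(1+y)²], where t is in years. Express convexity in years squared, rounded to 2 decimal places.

With y = 0.0865:
  t   CF        PV=CF/(1+0.0865)^t    t·PV        t(t+1)·PV
  1        12.50        11.5048        11.5048          23.0097
  2        12.50        10.5889        21.1778          63.5334
  3        12.50         9.7459        29.2376         116.9505
  4        12.50         8.9700        35.8799         179.3994
  5        12.50         8.2558        41.2792         247.6753
  6     1,012.50       615.4838     3,692.9030      25,850.3209
  Σ                    664.5492     3,831.9823      26,480.8891
P = 664.5492.
Convexity = Σ t(t+1)·PV / [P·(1+y)²] = 26,480.8891 / (664.5492 × 1.180482) = 33.75561.

33.76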